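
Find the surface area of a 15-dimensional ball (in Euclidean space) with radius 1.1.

S = n·V_n(r)/r = 15·V_15(1.1)/1.1 (volume-to-surface relation), giving 21.728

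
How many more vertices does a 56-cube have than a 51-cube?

The 56-cube has 2^56 = 72057594037927936 vertices. The 51-cube has 2^51 = 2251799813685248 vertices. Difference: 72057594037927936 - 2251799813685248 = 69805794224242688.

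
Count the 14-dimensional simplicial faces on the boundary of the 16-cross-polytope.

Number of 14-faces = 2^(14+1) · C(16,14+1) = 32768 · 16 = 524288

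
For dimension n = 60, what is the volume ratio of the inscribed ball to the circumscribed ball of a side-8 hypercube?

V_in/V_out = n^(-n/2) = 60^(-60/2) ≈ 4.52337e-54.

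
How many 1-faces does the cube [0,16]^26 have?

Number of 1-faces = C(26,1)·2^(26-1) = 26·33554432 = 872415232.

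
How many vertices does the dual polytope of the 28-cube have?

The 28-dimensional cross-polytope has 2n = 2·28 = 56 vertices.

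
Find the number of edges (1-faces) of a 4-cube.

Number of 1-faces = C(4,1) · 2^(4-1) = 4 · 8 = 32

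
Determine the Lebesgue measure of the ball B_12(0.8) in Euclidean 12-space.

V_12(0.8) = π^(12/2) · (0.8)^12 / Γ(12/2 + 1) ≈ 0.0917586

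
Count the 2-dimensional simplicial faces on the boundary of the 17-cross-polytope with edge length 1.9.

Each 2-face is the convex hull of 3 vertices, one chosen as ±e_i from each of 3 distinct axes: 2^3·C(17,3) = 5440.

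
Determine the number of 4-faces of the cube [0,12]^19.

Number of 4-faces = C(19,4) · 2^(19-4) = 3876 · 32768 = 127008768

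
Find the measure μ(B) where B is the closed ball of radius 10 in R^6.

Volume = π^{6/2}·(10)^6/Γ(4) = 500000·π^3/3 ≈ 5.16771e+06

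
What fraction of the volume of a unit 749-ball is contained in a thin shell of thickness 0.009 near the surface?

Shell fraction = 1 - (1-0.009)^749 ≈ 0.998854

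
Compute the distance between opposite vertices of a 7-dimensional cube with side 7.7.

The space diagonal of an n-cube of side s is s√n. Here 7.7·√7 ≈ 20.3723.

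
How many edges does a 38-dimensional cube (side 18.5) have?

Each of the 2^38 = 274877906944 vertices has degree 38; total edges = 38·2^38/2 = 5222680231936.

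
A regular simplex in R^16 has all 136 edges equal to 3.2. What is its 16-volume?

Volume = 3.2^16 · √(17/2^16) / 16! ≈ 9.30603e-08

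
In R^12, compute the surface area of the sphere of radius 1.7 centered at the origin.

S_12(1.7) = 2·π^(12/2)·(1.7)^11 / Γ(12/2) ≈ 5491.44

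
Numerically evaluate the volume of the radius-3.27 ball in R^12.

V_12(3.27) = π^(12/2) · (3.27)^12 / Γ(12/2 + 1) ≈ 1.9959e+06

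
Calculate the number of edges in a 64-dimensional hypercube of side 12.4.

An n-cube has n·2^(n-1) edges. With n = 64: 64·9223372036854775808 = 590295810358705651712.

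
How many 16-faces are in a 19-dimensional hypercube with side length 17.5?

Number of 16-faces = C(19,16) · 2^(19-16) = 969 · 8 = 7752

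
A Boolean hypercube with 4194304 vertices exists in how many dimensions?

n = log_2(4194304) = 22.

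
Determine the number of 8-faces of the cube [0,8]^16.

f_8(16-cube) = (16 choose 8) · 2^8 = 3294720.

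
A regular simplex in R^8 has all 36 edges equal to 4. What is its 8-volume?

V_8 = √(9) · 4^8 / (8! · 2^(8/2)) ≈ 0.304762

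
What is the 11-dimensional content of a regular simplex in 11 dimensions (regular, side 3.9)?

Volume = 3.9^11 · √(12/2^11) / 11! ≈ 0.00608808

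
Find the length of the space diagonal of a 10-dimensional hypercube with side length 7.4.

The space diagonal of an n-cube of side s is s√n. Here 7.4·√10 ≈ 23.4009.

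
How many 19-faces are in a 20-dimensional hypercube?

Number of 19-faces = C(20,19) · 2^(20-19) = 20 · 2 = 40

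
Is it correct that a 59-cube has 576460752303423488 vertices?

True. The 59-cube has 2^59 = 576460752303423488 vertices.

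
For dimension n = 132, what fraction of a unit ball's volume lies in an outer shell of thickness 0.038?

1 - (1-0.038)^132 ≈ 0.993987 ≈ 99.40%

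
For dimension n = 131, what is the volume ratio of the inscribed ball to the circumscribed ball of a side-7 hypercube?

The radii are 7/2 and 7√131/2, so the volume ratio is (1/√131)^131 = 131^{-131/2} ≈ 2.0832e-139.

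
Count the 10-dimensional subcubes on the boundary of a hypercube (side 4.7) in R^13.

Number of 10-faces = C(13,10) · 2^(13-10) = 286 · 8 = 2288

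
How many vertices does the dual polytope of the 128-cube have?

The vertices are ±e_1, ..., ±e_128, so there are 2·128 = 256.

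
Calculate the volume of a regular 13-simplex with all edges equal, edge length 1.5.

V = (1.5^13 / 13!) · √((13+1) / 2^13) ≈ 1.29204e-09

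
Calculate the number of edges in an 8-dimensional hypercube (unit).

An n-cube has n·2^(n-1) edges. With n = 8: 8·128 = 1024.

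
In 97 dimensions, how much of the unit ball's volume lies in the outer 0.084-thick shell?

Shell fraction = 1 - (1-0.084)^97 ≈ 0.999799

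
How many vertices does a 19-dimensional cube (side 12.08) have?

The 19-cube has 2^19 = 524288 vertices.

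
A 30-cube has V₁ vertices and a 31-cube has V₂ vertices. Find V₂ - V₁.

V₁ = 2^30 = 1073741824. V₂ = 2^31 = 2147483648. V₂ - V₁ = 1073741824.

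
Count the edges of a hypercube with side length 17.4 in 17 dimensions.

An n-cube has n·2^(n-1) edges. With n = 17: 17·65536 = 1114112.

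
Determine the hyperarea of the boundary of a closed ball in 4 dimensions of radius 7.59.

The surface area of an n-ball is 2π^(n/2) r^(n-1) / Γ(n/2). For n=4, r=7.59: 8630.88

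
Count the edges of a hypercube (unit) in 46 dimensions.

Each of the 2^46 = 70368744177664 vertices has degree 46; total edges = 46·2^46/2 = 1618481116086272.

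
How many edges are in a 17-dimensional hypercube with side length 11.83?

Choose 1 of 17 axes to span the face (C(17,1) = 17 ways), then fix each of the remaining 16 coordinates at one of its two extreme values (2^16 = 65536 ways): 17·65536 = 1114112.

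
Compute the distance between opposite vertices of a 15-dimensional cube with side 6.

Diagonal = √15 · 6 ≈ 23.2379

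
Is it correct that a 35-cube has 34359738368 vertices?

True. The 35-cube has 2^35 = 34359738368 vertices.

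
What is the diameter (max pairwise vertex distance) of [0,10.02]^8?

d = √(10.02² + 10.02² + ... + 10.02²) [8 terms] = √(8·10.02²) = 10.02√8 ≈ 28.3408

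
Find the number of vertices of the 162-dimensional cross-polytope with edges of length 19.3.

An n-cross-polytope has 2n vertices; here n = 162, giving 324.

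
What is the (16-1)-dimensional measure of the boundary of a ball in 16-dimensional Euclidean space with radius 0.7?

|∂B_16(0.7)| ≈ 0.0178759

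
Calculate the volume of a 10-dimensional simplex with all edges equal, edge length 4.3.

For a regular n-simplex with edge a, V = (a^n / n!)·√((n+1)/2^n). With a=4.3, n=10: V ≈ 0.061726.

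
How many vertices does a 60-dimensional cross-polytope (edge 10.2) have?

The 60-dimensional cross-polytope has 2n = 2·60 = 120 vertices.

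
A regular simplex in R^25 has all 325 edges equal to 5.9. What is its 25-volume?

V_25 = √(26) · 5.9^25 / (25! · 2^(25/2)) ≈ 1.0599e-09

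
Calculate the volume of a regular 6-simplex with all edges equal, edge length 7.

Volume = 7^6 · √(7/2^6) / 6! ≈ 54.0399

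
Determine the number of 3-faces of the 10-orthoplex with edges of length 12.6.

Each 3-face is the convex hull of 4 vertices, one chosen as ±e_i from each of 4 distinct axes: 2^4·C(10,4) = 3360.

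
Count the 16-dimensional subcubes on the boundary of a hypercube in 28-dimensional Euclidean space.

Number of 16-faces = C(28,16) · 2^(28-16) = 30421755 · 4096 = 124607508480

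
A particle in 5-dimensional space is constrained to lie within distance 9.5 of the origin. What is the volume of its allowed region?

Volume = π^{5/2}·(9.5)^5/Γ(7/2) = 2476099·π^2/60 ≈ 407302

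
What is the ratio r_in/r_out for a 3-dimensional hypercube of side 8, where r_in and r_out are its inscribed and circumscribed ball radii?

r_in = 8/2 (half the side); r_out = 8√3/2 (half the diagonal). Ratio = 1/√3 ≈ 0.57735.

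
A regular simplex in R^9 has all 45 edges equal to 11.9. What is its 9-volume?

V_9 = √(10) · 11.9^9 / (9! · 2^(9/2)) ≈ 1843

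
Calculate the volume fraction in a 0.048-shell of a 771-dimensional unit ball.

1 - (1-0.048)^771 ≈ 1 - 3.381e-17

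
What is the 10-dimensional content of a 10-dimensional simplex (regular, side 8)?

Volume = 8^10 · √(11/2^10) / 10! ≈ 30.6678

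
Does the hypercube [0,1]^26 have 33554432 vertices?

False. The 26-cube has 2^26 = 67108864 vertices.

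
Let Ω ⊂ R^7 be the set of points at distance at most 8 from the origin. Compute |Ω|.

The n-ball volume is π^(n/2)·r^n/Γ(n/2+1). With n=7, r=8: V = 33554432·π^3/105 ≈ 9.90855e+06.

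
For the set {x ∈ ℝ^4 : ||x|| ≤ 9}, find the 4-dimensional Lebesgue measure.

The n-ball volume is π^(n/2)·r^n/Γ(n/2+1). With n=4, r=9: V = 6561·π^2/2 ≈ 32377.2.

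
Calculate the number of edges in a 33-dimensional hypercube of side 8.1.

An n-cube has n·2^(n-1) edges. With n = 33: 33·4294967296 = 141733920768.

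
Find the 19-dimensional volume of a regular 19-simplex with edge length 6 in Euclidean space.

For a regular n-simplex with edge a, V = (a^n / n!)·√((n+1)/2^n). With a=6, n=19: V ≈ 3.09392e-05.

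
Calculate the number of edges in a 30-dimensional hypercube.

Number of 1-faces = C(30,1)·2^(30-1) = 30·536870912 = 16106127360.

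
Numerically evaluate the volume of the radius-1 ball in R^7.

Volume = π^{7/2}·(1)^7/Γ(9/2) = 16·π^3/105 ≈ 4.72477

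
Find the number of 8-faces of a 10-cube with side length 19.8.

Number of 8-faces = C(10,8) · 2^(10-8) = 45 · 4 = 180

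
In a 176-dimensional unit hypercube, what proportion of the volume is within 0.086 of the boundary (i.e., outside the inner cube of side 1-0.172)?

Shell fraction = 1 - (1-0.172)^176 ≈ 1 - 3.744e-15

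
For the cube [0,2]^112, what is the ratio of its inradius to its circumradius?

r_in = 2/2 (half the side); r_out = 2√112/2 (half the diagonal). Ratio = 1/√112 ≈ 0.0944911.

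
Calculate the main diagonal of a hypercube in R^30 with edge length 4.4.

d = √(4.4² + 4.4² + ... + 4.4²) [30 terms] = √(30·4.4²) = 4.4√30 ≈ 24.0998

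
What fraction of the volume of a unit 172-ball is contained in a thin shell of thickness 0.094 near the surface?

Shell fraction = 1 - (1-0.094)^172 ≈ 0.9999999577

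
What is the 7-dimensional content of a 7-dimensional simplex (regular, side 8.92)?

Volume = 8.92^7 · √(8/2^7) / 7! ≈ 222.876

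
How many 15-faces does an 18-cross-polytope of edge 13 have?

f_15(18-orthoplex) = 2^16 · (18 choose 16) = 10027008.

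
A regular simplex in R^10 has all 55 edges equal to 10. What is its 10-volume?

V = (10^10 / 10!) · √((10+1) / 2^10) ≈ 285.617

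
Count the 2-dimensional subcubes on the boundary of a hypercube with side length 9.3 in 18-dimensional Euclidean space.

Number of 2-faces = C(18,2) · 2^(18-2) = 153 · 65536 = 10027008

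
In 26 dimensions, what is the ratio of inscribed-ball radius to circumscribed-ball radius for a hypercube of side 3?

For an n-cube of any side s, the inradius is s/2 and the circumradius is s√n/2, so the ratio is 1/√26 ≈ 0.196116.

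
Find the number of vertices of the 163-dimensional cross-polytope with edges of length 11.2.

The vertices are ±e_1, ..., ±e_163, so there are 2·163 = 326.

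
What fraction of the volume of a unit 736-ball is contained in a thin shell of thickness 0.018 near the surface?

1 - (1-0.018)^736 ≈ 0.9999984367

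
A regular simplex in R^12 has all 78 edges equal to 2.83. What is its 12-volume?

Volume = 2.83^12 · √(13/2^12) / 12! ≈ 3.10379e-05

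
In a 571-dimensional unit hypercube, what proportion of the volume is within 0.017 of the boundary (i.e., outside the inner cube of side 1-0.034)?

1 - (1 - 2·0.017)^571 = 1 - 0.966^571 ≈ 0.9999999974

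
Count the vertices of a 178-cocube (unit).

Number of vertices = 2n = 356.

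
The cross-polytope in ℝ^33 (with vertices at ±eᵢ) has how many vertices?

The 33-dimensional cross-polytope has 2n = 2·33 = 66 vertices.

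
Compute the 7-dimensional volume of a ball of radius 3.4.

Volume = π^{7/2}·(3.4)^7/Γ(9/2) ≈ 24816.1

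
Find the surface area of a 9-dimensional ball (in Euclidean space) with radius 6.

|∂B_9(6)| = 17915904·π^4/35 ≈ 4.98621e+07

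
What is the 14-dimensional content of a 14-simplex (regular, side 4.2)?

V_14 = √(15) · 4.2^14 / (14! · 2^(14/2)) ≈ 0.000184466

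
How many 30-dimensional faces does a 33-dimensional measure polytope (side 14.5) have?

Number of 30-faces = C(33,30) · 2^(33-30) = 5456 · 8 = 43648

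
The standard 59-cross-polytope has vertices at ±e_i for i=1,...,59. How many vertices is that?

The vertices are ±e_1, ..., ±e_59, so there are 2·59 = 118.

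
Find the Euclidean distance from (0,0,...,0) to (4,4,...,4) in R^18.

The space diagonal of an n-cube of side s is s√n. Here 4·√18 ≈ 16.9706.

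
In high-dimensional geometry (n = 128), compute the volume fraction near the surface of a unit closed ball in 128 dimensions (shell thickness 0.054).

1 - (1-0.054)^128 ≈ 0.99918 ≈ 99.92%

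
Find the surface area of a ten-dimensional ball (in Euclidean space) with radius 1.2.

The surface area of an n-ball is 2π^(n/2) r^(n-1) / Γ(n/2). For n=10, r=1.2: 131.583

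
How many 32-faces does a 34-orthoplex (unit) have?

Number of 32-faces = 2^(32+1) · C(34,32+1) = 8589934592 · 34 = 292057776128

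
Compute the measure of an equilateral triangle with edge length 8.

Area = (√3/4) · 8² = 27.7128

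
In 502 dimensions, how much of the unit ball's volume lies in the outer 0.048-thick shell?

V(inner)/V(outer) = ((1-0.048)/1)^502 ≈ 1.887e-11, so the shell fraction is 1 - 1.887e-11.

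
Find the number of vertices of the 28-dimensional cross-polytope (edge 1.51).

The vertices are ±e_1, ..., ±e_28, so there are 2·28 = 56.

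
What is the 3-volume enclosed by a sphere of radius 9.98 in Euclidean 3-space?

Volume = π^{3/2}·(9.98)^3/Γ(5/2) ≈ 4163.71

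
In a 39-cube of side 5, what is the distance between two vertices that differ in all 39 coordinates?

The space diagonal of an n-cube of side s is s√n. Here 5·√39 ≈ 31.225.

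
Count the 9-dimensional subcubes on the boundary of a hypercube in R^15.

An n-cube has C(n,k)·2^(n-k) k-faces. Here C(15,9)·2^6 = 5005·64 = 320320.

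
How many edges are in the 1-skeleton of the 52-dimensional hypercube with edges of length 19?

An n-cube has n·2^(n-1) edges. With n = 52: 52·2251799813685248 = 117093590311632896.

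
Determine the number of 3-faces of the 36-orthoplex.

An n-cross-polytope has 2^(k+1)·C(n,k+1) k-faces. Here 2^4·C(36,4) = 16·58905 = 942480.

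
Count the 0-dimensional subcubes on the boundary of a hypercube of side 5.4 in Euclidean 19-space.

Number of 0-faces = C(19,0) · 2^(19-0) = 1 · 524288 = 524288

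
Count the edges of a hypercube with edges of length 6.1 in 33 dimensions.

The 33-cube has n·2^(n-1) = 33·2^32 = 33·4294967296 = 141733920768 edges.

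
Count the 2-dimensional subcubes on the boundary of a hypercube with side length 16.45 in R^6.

Number of 2-faces = C(6,2) · 2^(6-2) = 15 · 16 = 240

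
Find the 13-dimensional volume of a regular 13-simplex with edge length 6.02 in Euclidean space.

Volume = 6.02^13 · √(14/2^13) / 13! ≈ 0.0905405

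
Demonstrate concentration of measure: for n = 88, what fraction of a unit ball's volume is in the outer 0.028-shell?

1 - (1-0.028)^88 ≈ 0.917846 ≈ 91.78%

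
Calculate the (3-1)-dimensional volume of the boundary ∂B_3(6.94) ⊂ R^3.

|∂B_3(6.94)| = 4πr² = 4π·(6.94)² ≈ 605.242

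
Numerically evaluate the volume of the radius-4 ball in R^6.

V = 2048·π^3/3 ≈ 21167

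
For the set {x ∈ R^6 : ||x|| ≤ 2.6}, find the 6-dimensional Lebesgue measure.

V_6(2.6) = π^(6/2) · (2.6)^6 / Γ(6/2 + 1) ≈ 1596.39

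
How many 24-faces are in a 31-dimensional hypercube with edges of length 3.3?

Number of 24-faces = C(31,24) · 2^(31-24) = 2629575 · 128 = 336585600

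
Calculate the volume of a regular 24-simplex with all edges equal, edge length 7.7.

V_24 = √(25) · 7.7^24 / (24! · 2^(24/2)) ≈ 3.71263e-06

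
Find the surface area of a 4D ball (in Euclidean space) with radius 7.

The surface area of an n-ball is 2π^(n/2) r^(n-1) / Γ(n/2). For n=4, r=7: 686·π^2 ≈ 6770.55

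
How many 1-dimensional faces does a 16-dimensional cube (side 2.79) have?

Choose 1 of 16 axes to span the face (C(16,1) = 16 ways), then fix each of the remaining 15 coordinates at one of its two extreme values (2^15 = 32768 ways): 16·32768 = 524288.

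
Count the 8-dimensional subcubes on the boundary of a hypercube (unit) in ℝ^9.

Number of 8-faces = C(9,8) · 2^(9-8) = 9 · 2 = 18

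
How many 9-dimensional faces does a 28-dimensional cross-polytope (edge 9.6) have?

Each 9-face is the convex hull of 10 vertices, one chosen as ±e_i from each of 10 distinct axes: 2^10·C(28,10) = 13438064640.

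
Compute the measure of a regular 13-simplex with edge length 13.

V = (13^13 / 13!) · √((13+1) / 2^13) ≈ 2010.72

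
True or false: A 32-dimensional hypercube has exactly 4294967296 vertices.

True. The 32-cube has 2^32 = 4294967296 vertices.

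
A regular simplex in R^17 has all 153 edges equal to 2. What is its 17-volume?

Volume = 2^17 · √(18/2^17) / 17! ≈ 4.3184e-12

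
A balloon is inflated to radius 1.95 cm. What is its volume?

Volume = π^{3/2}·(1.95)^3/Γ(5/2) ≈ 31.0594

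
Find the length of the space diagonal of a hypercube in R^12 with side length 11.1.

The space diagonal of an n-cube of side s is s√n. Here 11.1·√12 ≈ 38.4515.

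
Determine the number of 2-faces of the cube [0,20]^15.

Number of 2-faces = C(15,2) · 2^(15-2) = 105 · 8192 = 860160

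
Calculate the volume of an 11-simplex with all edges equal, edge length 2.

V_11 = √(12) · 2^11 / (11! · 2^(11/2)) ≈ 3.92735e-06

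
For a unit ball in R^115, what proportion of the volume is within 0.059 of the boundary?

1 - (1-0.059)^115 ≈ 0.999082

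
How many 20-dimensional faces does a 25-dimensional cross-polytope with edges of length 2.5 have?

Number of 20-faces = 2^(20+1) · C(25,20+1) = 2097152 · 12650 = 26528972800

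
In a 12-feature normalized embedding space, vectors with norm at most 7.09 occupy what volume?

V_12(7.09) = π^(12/2) · (7.09)^12 / Γ(12/2 + 1) ≈ 2.15438e+10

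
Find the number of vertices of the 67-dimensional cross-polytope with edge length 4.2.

The 67-dimensional cross-polytope has 2n = 2·67 = 134 vertices.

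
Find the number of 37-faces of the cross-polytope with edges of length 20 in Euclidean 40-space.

f_37(40-orthoplex) = 2^38 · (40 choose 38) = 214404767416320.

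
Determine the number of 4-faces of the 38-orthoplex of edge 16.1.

An n-cross-polytope has 2^(k+1)·C(n,k+1) k-faces. Here 2^5·C(38,5) = 32·501942 = 16062144.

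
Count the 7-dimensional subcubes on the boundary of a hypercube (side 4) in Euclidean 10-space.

Choose 7 of 10 axes to span the face (C(10,7) = 120 ways), then fix each of the remaining 3 coordinates at one of its two extreme values (2^3 = 8 ways): 120·8 = 960.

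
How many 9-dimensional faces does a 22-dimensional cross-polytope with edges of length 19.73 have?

Number of 9-faces = 2^(9+1) · C(22,9+1) = 1024 · 646646 = 662165504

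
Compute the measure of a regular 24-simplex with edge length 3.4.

Volume = 3.4^24 · √(25/2^24) / 24! ≈ 1.12047e-14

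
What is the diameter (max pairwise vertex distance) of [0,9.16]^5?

||(9.16,9.16,...,9.16)|| = √(5)·9.16 ≈ 20.4824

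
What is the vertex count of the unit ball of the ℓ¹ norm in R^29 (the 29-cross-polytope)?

An n-cross-polytope has 2n vertices; here n = 29, giving 58.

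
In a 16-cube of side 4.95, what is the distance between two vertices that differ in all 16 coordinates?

Diagonal = √16 · 4.95 = 19.8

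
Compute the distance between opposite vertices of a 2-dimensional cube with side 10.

d = √(10² + 10² + ... + 10²) [2 terms] = √(2·10²) = 10√2 ≈ 14.1421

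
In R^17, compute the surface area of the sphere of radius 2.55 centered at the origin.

S_17(2.55) = 2·π^(17/2)·(2.55)^16 / Γ(17/2) ≈ 7.66042e+06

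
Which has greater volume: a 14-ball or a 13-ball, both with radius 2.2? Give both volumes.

V_14(2.2) ≈ 37285.2. V_13(2.2) ≈ 25753.5. The 14-ball is larger.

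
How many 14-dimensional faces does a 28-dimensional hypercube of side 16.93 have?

Choose 14 of 28 axes to span the face (C(28,14) = 40116600 ways), then fix each of the remaining 14 coordinates at one of its two extreme values (2^14 = 16384 ways): 40116600·16384 = 657270374400.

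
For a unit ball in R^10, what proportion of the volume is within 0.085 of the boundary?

V(inner)/V(outer) = ((1-0.085)/1)^10 ≈ 0.4113, so the shell fraction is 0.588651.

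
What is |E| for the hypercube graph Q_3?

The 3-cube has n·2^(n-1) = 3·2^2 = 3·4 = 12 edges.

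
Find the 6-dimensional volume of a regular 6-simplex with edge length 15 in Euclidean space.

Volume = 15^6 · √(7/2^6) / 6! ≈ 5232.08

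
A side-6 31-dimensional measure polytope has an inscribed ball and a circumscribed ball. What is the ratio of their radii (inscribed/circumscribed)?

r_in = 6/2 (half the side); r_out = 6√31/2 (half the diagonal). Ratio = 1/√31 ≈ 0.179605.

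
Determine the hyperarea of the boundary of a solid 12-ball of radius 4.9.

S_12(4.9) = 2·π^(12/2)·(4.9)^11 / Γ(12/2) ≈ 6.26477e+08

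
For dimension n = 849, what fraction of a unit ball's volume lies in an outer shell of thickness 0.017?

1 - (1-0.017)^849 ≈ 0.9999995236 ≈ 99.999952%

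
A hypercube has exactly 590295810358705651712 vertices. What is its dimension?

Since 2^n = 590295810358705651712, we have n = 69.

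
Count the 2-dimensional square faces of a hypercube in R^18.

f_2(18-cube) = (18 choose 2) · 2^16 = 10027008.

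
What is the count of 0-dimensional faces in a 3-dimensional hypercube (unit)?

An n-cube has C(n,k)·2^(n-k) k-faces. Here C(3,0)·2^3 = 1·8 = 8.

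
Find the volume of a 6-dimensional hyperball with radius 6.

Volume = π^{6/2}·(6)^6/Γ(4) = 7776·π^3 ≈ 241105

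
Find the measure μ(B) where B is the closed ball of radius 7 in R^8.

Volume = π^{8/2}·(7)^8/Γ(5) = 5764801·π^4/24 ≈ 2.33977e+07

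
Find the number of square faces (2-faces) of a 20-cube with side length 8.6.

An n-cube has C(n,k)·2^(n-k) k-faces. Here C(20,2)·2^18 = 190·262144 = 49807360.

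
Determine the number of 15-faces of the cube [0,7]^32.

f_15(32-cube) = (32 choose 15) · 2^17 = 74150408355840.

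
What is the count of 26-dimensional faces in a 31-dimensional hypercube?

f_26(31-cube) = (31 choose 26) · 2^5 = 5437152.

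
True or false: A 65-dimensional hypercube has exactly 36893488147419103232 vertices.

True. The 65-cube has 2^65 = 36893488147419103232 vertices.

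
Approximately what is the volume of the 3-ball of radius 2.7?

The n-ball volume is π^(n/2)·r^n/Γ(n/2+1). With n=3, r=2.7: V ≈ 82.448.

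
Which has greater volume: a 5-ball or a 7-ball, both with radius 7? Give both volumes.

V_5(7) ≈ 88468.5. V_7(7) ≈ 3.89105e+06. The 7-ball is larger.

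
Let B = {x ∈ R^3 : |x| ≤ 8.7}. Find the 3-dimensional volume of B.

V_3(8.7) = π^(3/2) · (8.7)^3 / Γ(3/2 + 1) ≈ 2758.33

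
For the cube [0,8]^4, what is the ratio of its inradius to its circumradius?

r_in = 8/2 (half the side); r_out = 8√4/2 (half the diagonal). Ratio = 1/√4 ≈ 0.5.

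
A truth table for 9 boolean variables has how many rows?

Number of vertices = 2^9 = 512.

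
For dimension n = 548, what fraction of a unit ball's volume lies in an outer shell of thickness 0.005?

1 - (1-0.005)^548 ≈ 0.935872 ≈ 93.59%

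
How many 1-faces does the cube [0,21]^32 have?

Number of 1-faces = C(32,1)·2^(32-1) = 32·2147483648 = 68719476736.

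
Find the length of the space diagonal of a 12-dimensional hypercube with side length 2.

||(2,2,...,2)|| = √(12)·2 ≈ 6.9282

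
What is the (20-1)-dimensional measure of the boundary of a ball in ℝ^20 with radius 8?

S_20(8) = 2·π^(20/2)·(8)^19 / Γ(20/2) = 2251799813685248·π^10/2835 ≈ 7.43833e+16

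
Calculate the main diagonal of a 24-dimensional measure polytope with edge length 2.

The space diagonal of an n-cube of side s is s√n. Here 2·√24 ≈ 9.79796.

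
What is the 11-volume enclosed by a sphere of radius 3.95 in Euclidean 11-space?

Volume = π^{11/2}·(3.95)^11/Γ(13/2) ≈ 6.88134e+06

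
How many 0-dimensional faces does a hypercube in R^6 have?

An n-cube has C(n,k)·2^(n-k) k-faces. Here C(6,0)·2^6 = 1·64 = 64.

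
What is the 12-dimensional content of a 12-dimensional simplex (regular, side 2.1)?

V_12 = √(13) · 2.1^12 / (12! · 2^(12/2)) ≈ 8.6514e-07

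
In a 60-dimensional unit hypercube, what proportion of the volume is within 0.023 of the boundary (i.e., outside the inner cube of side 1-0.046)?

The inner cube has side 1-2·0.023 = 0.954 and volume (0.954)^60 ≈ 0.05928, so the shell holds 0.940721 of the volume.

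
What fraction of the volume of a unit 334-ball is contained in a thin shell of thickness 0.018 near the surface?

Shell fraction = 1 - (1-0.018)^334 ≈ 0.997681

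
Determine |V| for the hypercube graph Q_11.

Number of vertices = 2^11 = 2048.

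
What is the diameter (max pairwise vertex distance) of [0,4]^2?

||(4,4,...,4)|| = √(2)·4 ≈ 5.65685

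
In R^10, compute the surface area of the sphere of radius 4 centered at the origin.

S_10(4) = 2·π^(10/2)·(4)^9 / Γ(10/2) = 65536·π^5/3 ≈ 6.6851e+06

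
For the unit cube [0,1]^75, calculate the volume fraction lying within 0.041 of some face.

1 - (1 - 2·0.041)^75 = 1 - 0.918^75 ≈ 0.998366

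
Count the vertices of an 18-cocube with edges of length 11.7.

An n-cross-polytope has 2n vertices; here n = 18, giving 36.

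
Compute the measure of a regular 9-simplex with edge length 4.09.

V = (4.09^9 / 9!) · √((9+1) / 2^9) ≈ 0.123342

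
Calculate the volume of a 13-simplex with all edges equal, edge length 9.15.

Volume = 9.15^13 · √(14/2^13) / 13! ≈ 20.9201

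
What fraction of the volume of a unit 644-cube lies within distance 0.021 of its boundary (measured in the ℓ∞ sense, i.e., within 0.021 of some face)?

Shell fraction = 1 - (1-0.042)^644 ≈ 1 - 9.986e-13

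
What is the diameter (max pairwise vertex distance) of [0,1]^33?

||(1,1,...,1)|| = √(33)·1 ≈ 5.74456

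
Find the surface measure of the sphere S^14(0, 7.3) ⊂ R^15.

S_15(7.3) = 2·π^(15/2)·(7.3)^14 / Γ(15/2) ≈ 6.98299e+12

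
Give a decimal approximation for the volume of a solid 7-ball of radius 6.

V_7(6) = π^(7/2) · (6)^7 / Γ(7/2 + 1) = 1492992·π^3/35 ≈ 1.32263e+06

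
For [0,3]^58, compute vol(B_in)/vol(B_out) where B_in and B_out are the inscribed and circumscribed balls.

V_in/V_out = n^(-n/2) = 58^(-58/2) ≈ 7.25418e-52.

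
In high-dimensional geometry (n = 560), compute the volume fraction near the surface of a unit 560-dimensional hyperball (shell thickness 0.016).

1 - (1-0.016)^560 ≈ 0.999881 ≈ 99.9881%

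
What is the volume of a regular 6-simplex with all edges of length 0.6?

Volume = 0.6^6 · √(7/2^6) / 6! ≈ 2.14306e-05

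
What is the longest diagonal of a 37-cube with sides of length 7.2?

||(7.2,7.2,...,7.2)|| = √(37)·7.2 ≈ 43.7959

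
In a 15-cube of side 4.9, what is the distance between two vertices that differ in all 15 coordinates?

||(4.9,4.9,...,4.9)|| = √(15)·4.9 ≈ 18.9776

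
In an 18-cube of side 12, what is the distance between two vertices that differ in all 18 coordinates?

Diagonal = √18 · 12 ≈ 50.9117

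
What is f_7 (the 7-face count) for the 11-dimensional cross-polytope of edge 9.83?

Number of 7-faces = 2^(7+1) · C(11,7+1) = 256 · 165 = 42240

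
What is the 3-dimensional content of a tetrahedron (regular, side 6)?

Volume = (√2/12) · 6³ = 25.4558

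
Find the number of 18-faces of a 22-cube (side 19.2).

Number of 18-faces = C(22,18) · 2^(22-18) = 7315 · 16 = 117040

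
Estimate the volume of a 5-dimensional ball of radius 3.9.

The n-ball volume is π^(n/2)·r^n/Γ(n/2+1). With n=5, r=3.9: V ≈ 4749.21.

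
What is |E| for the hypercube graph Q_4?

Number of 1-faces = C(4,1)·2^(4-1) = 4·8 = 32.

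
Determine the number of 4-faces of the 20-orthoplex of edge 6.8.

Number of 4-faces = 2^(4+1) · C(20,4+1) = 32 · 15504 = 496128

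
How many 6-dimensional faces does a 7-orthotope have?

f_6(7-cube) = (7 choose 6) · 2^1 = 14.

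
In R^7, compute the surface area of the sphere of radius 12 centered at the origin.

S = n·V_n(r)/r = 7·V_7(12)/12 (volume-to-surface relation), giving 15925248·π^3/5 ≈ 9.87565e+07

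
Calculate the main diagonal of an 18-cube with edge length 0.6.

||(0.6,0.6,...,0.6)|| = √(18)·0.6 ≈ 2.54558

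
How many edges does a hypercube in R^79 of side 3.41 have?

An n-cube has n·2^(n-1) edges. With n = 79: 79·302231454903657293676544 = 23876284937388926200446976.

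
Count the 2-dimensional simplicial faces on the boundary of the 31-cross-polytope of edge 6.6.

An n-cross-polytope has 2^(k+1)·C(n,k+1) k-faces. Here 2^3·C(31,3) = 8·4495 = 35960.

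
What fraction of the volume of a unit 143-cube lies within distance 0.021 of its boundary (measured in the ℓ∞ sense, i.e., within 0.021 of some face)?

Shell fraction = 1 - (1-0.042)^143 ≈ 0.997836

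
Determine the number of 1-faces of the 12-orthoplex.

Each 1-face is the convex hull of 2 vertices, one chosen as ±e_i from each of 2 distinct axes: 2^2·C(12,2) = 264.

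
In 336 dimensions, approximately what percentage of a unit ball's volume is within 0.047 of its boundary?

1 - (1-0.047)^336 ≈ 0.9999999055 ≈ 99.999991%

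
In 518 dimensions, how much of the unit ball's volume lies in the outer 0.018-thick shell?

V(inner)/V(outer) = ((1-0.018)/1)^518 ≈ 8.199e-05, so the shell fraction is 0.999918.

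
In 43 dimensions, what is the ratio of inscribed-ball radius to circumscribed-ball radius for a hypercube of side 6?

For an n-cube of any side s, the inradius is s/2 and the circumradius is s√n/2, so the ratio is 1/√43 ≈ 0.152499.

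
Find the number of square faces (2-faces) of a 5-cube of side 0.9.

An n-cube has C(n,k)·2^(n-k) k-faces. Here C(5,2)·2^3 = 10·8 = 80.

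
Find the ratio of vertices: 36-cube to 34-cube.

The 36-cube has 2^36 = 68719476736 vertices. The 34-cube has 2^34 = 17179869184 vertices. Ratio: 68719476736/17179869184 = 4.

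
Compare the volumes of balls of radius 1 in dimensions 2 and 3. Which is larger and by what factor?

V_2(1) ≈ 3.14159, V_3(1) ≈ 4.18879. The 3-ball is larger by a factor of 1.333.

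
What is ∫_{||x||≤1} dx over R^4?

V_4(1) = π^(4/2) · (1)^4 / Γ(4/2 + 1) = π^2/2 ≈ 4.9348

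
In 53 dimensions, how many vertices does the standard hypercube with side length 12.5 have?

An n-cube has 2^n vertices; for n = 53 that is 2^53 = 9007199254740992.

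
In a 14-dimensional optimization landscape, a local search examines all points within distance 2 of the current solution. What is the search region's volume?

The n-ball volume is π^(n/2)·r^n/Γ(n/2+1). With n=14, r=2: V = 1024·π^7/315 ≈ 9818.35.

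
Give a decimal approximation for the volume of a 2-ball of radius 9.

Volume = π^{2/2}·(9)^2/Γ(2) = 81·π ≈ 254.469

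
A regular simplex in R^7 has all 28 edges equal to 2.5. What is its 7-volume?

V_7 = √(8) · 2.5^7 / (7! · 2^(7/2)) ≈ 0.0302754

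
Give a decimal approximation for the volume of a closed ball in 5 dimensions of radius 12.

Volume = π^{5/2}·(12)^5/Γ(7/2) = 663552·π^2/5 ≈ 1.3098e+06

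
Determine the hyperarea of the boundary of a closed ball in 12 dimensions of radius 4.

S_12(4) = 2·π^(12/2)·(4)^11 / Γ(12/2) = 1048576·π^6/15 ≈ 6.7206e+07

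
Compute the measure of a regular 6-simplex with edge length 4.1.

For a regular n-simplex with edge a, V = (a^n / n!)·√((n+1)/2^n). With a=4.1, n=6: V ≈ 2.18187.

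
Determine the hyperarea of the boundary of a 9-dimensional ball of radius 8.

S_9(8) = 2·π^(9/2)·(8)^8 / Γ(9/2) = 536870912·π^4/105 ≈ 4.98058e+08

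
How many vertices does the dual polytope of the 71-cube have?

An n-cross-polytope has 2n vertices; here n = 71, giving 142.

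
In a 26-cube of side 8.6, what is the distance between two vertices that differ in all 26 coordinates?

||(8.6,8.6,...,8.6)|| = √(26)·8.6 ≈ 43.8516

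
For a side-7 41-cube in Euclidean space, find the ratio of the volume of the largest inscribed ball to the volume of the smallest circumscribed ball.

Volume scales as r^n, and r_in/r_out = 1/√41, giving (1/√41)^41 ≈ 8.66824e-34.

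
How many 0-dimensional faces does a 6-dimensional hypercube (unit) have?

f_0(6-cube) = (6 choose 0) · 2^6 = 64.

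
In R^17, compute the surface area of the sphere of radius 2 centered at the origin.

The surface area of an n-ball is 2π^(n/2) r^(n-1) / Γ(n/2). For n=17, r=2: 33554432·π^8/2027025 ≈ 157069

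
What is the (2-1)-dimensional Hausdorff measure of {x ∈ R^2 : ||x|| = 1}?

S_2(1) = 2·π^(2/2)·(1)^1 / Γ(2/2) = 2πr = 2π·1 ≈ 6.28319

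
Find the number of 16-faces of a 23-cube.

Choose 16 of 23 axes to span the face (C(23,16) = 245157 ways), then fix each of the remaining 7 coordinates at one of its two extreme values (2^7 = 128 ways): 245157·128 = 31380096.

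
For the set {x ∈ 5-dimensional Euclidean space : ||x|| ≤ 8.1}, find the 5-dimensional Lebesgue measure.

Volume = π^{5/2}·(8.1)^5/Γ(7/2) ≈ 183537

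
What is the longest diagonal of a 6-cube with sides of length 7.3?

Diagonal = √6 · 7.3 ≈ 17.8813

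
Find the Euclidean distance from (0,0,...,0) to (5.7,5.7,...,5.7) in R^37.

Diagonal = √37 · 5.7 ≈ 34.6717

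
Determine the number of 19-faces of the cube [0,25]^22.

f_19(22-cube) = (22 choose 19) · 2^3 = 12320.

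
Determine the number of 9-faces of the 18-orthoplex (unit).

Number of 9-faces = 2^(9+1) · C(18,9+1) = 1024 · 43758 = 44808192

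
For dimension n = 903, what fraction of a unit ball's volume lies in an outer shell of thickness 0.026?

1 - (1-0.026)^903 ≈ 1 - 4.664e-11 ≈ (100 - 4.66e-09)%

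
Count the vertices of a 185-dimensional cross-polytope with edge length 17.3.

The vertices are ±e_1, ..., ±e_185, so there are 2·185 = 370.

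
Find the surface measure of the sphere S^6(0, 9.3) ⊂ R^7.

|∂B_7(9.3)| ≈ 2.13981e+07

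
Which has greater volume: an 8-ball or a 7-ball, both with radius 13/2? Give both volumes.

V_8(6.5) ≈ 1.29329e+07. V_7(6.5) ≈ 2.31619e+06. The 8-ball is larger.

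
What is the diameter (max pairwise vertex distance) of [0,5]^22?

||(5,5,...,5)|| = √(22)·5 ≈ 23.4521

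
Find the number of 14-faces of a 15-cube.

Choose 14 of 15 axes to span the face (C(15,14) = 15 ways), then fix each of the remaining 1 coordinate at one of its two extreme values (2^1 = 2 ways): 15·2 = 30.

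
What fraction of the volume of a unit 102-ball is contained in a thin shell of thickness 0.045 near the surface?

1 - (1-0.045)^102 ≈ 0.990873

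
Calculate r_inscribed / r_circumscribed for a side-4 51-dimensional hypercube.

r_in = 4/2 (half the side); r_out = 4√51/2 (half the diagonal). Ratio = 1/√51 ≈ 0.140028.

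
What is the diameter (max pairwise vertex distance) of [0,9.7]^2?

The space diagonal of an n-cube of side s is s√n. Here 9.7·√2 ≈ 13.7179.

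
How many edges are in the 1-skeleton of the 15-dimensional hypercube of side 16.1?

An n-cube has n·2^(n-1) edges. With n = 15: 15·16384 = 245760.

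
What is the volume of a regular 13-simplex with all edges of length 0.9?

Volume = 0.9^13 · √(14/2^13) / 13! ≈ 1.68749e-12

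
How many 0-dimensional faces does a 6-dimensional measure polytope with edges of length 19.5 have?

f_0(6-cube) = (6 choose 0) · 2^6 = 64.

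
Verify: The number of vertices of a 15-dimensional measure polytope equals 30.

False. The 15-cube has 2^15 = 32768 vertices.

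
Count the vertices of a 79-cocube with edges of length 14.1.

Number of vertices = 2n = 158.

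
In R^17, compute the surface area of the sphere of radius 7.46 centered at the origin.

The surface area of an n-ball is 2π^(n/2) r^(n-1) / Γ(n/2). For n=17, r=7.46: 2.20511e+14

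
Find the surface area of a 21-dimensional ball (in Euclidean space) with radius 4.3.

|∂B_21(4.3)| ≈ 1.36816e+12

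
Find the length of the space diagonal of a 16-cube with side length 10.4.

d = √(10.4² + 10.4² + ... + 10.4²) [16 terms] = √(16·10.4²) = 10.4√16 = 41.6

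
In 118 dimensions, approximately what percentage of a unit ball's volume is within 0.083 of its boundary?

1 - (1-0.083)^118 ≈ 0.999964 ≈ 99.996373%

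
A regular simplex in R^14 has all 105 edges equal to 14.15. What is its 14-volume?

V = (14.15^14 / 14!) · √((14+1) / 2^14) ≈ 4477.31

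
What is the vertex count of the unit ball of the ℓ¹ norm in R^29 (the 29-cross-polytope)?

The vertices are ±e_1, ..., ±e_29, so there are 2·29 = 58.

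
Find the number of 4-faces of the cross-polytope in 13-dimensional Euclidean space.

f_4(13-orthoplex) = 2^5 · (13 choose 5) = 41184.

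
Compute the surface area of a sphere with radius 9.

S = n·V_n(r)/r = 3·V_3(9)/9 (volume-to-surface relation), giving 4πr² = 4π·(9)² ≈ 1017.88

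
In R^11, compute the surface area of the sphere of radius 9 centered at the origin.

S = n·V_n(r)/r = 11·V_11(9)/9 (volume-to-surface relation), giving 8264970432·π^5/35 ≈ 7.22641e+10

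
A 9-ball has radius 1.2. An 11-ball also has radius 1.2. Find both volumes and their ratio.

V_9(1.2) ≈ 17.0196. V_11(1.2) ≈ 13.999. Ratio V_9/V_11 ≈ 1.216.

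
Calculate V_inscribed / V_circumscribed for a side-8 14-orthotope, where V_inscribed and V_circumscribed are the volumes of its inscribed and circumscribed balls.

V_in/V_out = n^(-n/2) = 14^(-14/2) ≈ 9.48645e-09.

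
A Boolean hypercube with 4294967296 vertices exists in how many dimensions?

The n-cube has 2^n vertices, and 4294967296 = 2^32, so n = 32.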